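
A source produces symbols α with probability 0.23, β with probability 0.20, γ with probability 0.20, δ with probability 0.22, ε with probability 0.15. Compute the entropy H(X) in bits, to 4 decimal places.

2.3076 bits

H = −Σ pᵢ log₂ pᵢ.
−0.23·log₂(0.23) = 0.4877
−0.20·log₂(0.20) = 0.4644
−0.20·log₂(0.20) = 0.4644
−0.22·log₂(0.22) = 0.4806
−0.15·log₂(0.15) = 0.4105
Sum ≈ 2.3076 → 2.3076 bits.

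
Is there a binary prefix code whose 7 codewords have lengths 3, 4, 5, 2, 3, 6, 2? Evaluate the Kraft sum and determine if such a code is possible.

With common denominator 2^6 = 64: Σ 2^(−ℓᵢ) = 8/64 + 4/64 + 2/64 + 16/64 + 8/64 + 1/64 + 16/64 = 55/64 = 0.859375.
Kraft's inequality requires Σ ≤ 1; here Σ = 0.859375 ≤ 1, so such a prefix code exists.

0.859375; yes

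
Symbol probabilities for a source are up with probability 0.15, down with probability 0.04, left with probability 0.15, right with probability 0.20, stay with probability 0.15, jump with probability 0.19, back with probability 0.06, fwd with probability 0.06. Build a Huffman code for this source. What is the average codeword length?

2.87 bits/symbol

Repeatedly combine the two least-probable nodes; the expected code length is the sum of the merged weights.
merge 1/25 + 3/50 → 1/10
merge 3/50 + 1/10 → 4/25
merge 3/20 + 3/20 → 3/10
merge 3/20 + 4/25 → 31/100
merge 19/100 + 1/5 → 39/100
merge 3/10 + 31/100 → 61/100
merge 39/100 + 61/100 → 1
L = 1/10 + 4/25 + 3/10 + 31/100 + 39/100 + 61/100 + 1 = 287/100 = 2.87 bits/symbol.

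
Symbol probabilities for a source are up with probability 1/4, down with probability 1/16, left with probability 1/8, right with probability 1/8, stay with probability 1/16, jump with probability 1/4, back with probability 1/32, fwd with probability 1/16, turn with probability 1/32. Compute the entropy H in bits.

2.8125 bits

Each probability is a power of 1/2, so log₂(1/p) is an integer.
H = Σ p·log₂(1/p) = 1/4·2 + 1/16·4 + 1/8·3 + 1/8·3 + 1/16·4 + 1/4·2 + 1/32·5 + 1/16·4 + 1/32·5 = 2.8125 bits.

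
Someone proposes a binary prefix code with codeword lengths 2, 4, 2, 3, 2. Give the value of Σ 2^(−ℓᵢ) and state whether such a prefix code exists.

With common denominator 2^4 = 16: Σ 2^(−ℓᵢ) = 4/16 + 1/16 + 4/16 + 2/16 + 4/16 = 15/16 = 0.9375.
Kraft's inequality requires Σ ≤ 1; here Σ = 0.9375 ≤ 1, so such a prefix code exists.

0.9375; yes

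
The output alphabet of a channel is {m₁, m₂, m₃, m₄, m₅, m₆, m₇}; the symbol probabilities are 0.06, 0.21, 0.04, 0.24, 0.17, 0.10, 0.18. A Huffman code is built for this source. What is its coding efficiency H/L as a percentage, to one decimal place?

Entropy H = −Σ p log₂ p ≈ 2.6083 bits.
Huffman merges: 1/25+3/50→1/10; 1/10+1/10→1/5; 17/100+9/50→7/20; 1/5+21/100→41/100; 6/25+7/20→59/100; 41/100+59/100→1. L = 53/20 ≈ 2.6500.
Efficiency = H/L = 2.6083/2.6500 = 98.4%.

98.4%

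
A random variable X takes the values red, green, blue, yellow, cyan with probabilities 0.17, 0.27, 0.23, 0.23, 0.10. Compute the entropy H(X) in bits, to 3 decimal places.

2.252 bits

H = −Σ pᵢ log₂ pᵢ.
−0.17·log₂(0.17) = 0.4346
−0.27·log₂(0.27) = 0.5100
−0.23·log₂(0.23) = 0.4877
−0.23·log₂(0.23) = 0.4877
−0.10·log₂(0.10) = 0.3322
Sum ≈ 2.2521 → 2.252 bits.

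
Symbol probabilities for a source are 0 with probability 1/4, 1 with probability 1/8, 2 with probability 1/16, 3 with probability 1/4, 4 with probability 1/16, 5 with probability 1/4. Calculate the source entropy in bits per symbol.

2.375 bits

Each probability is a power of 1/2, so log₂(1/p) is an integer.
H = Σ p·log₂(1/p) = 1/4·2 + 1/8·3 + 1/16·4 + 1/4·2 + 1/16·4 + 1/4·2 = 2.375 bits.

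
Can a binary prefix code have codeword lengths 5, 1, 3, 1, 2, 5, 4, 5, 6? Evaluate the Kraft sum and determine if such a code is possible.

With common denominator 2^6 = 64: Σ 2^(−ℓᵢ) = 2/64 + 32/64 + 8/64 + 32/64 + 16/64 + 2/64 + 4/64 + 2/64 + 1/64 = 99/64 = 1.546875.
Kraft's inequality requires Σ ≤ 1; here Σ = 1.546875 > 1, so no such prefix code exists.

1.546875; no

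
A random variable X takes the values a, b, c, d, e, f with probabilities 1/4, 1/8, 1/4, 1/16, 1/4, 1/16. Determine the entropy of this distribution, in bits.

2.375 bits

Each probability is a power of 1/2, so log₂(1/p) is an integer.
H = Σ p·log₂(1/p) = 1/4·2 + 1/8·3 + 1/4·2 + 1/16·4 + 1/4·2 + 1/16·4 = 2.375 bits.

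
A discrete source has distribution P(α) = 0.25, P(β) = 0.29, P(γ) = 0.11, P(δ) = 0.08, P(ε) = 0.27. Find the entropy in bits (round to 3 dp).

H = −Σ pᵢ log₂ pᵢ.
−0.25·log₂(0.25) = 0.5000
−0.29·log₂(0.29) = 0.5179
−0.11·log₂(0.11) = 0.3503
−0.08·log₂(0.08) = 0.2915
−0.27·log₂(0.27) = 0.5100
Sum ≈ 2.1697 → 2.170 bits.

2.170 bits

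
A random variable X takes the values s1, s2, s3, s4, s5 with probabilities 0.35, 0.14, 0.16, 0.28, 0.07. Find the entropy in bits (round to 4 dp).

2.1330 bits

H = −Σ pᵢ log₂ pᵢ.
−0.35·log₂(0.35) = 0.5301
−0.14·log₂(0.14) = 0.3971
−0.16·log₂(0.16) = 0.4230
−0.28·log₂(0.28) = 0.5142
−0.07·log₂(0.07) = 0.2686
Sum ≈ 2.1330 → 2.1330 bits.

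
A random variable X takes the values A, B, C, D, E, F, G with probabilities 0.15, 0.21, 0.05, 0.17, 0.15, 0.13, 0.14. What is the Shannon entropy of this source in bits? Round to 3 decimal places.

H = −Σ pᵢ log₂ pᵢ.
−0.15·log₂(0.15) = 0.4105
−0.21·log₂(0.21) = 0.4728
−0.05·log₂(0.05) = 0.2161
−0.17·log₂(0.17) = 0.4346
−0.15·log₂(0.15) = 0.4105
−0.13·log₂(0.13) = 0.3826
−0.14·log₂(0.14) = 0.3971
Sum ≈ 2.7244 → 2.724 bits.

2.724 bits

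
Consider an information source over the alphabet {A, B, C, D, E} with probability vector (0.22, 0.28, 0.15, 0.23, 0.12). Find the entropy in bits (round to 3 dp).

H = −Σ pᵢ log₂ pᵢ.
−0.22·log₂(0.22) = 0.4806
−0.28·log₂(0.28) = 0.5142
−0.15·log₂(0.15) = 0.4105
−0.23·log₂(0.23) = 0.4877
−0.12·log₂(0.12) = 0.3671
Sum ≈ 2.2601 → 2.260 bits.

2.260 bits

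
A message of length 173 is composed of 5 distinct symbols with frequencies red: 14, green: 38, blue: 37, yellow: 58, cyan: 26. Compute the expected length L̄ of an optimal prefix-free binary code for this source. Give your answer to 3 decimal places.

2.231 bits/symbol

Probabilities are the counts divided by 173.
Repeatedly combine the two least-probable nodes; the expected code length is the sum of the merged weights.
merge 14/173 + 26/173 → 40/173
merge 37/173 + 38/173 → 75/173
merge 40/173 + 58/173 → 98/173
merge 75/173 + 98/173 → 1
L = 40/173 + 75/173 + 98/173 + 1 = 386/173 ≈ 2.231 bits/symbol.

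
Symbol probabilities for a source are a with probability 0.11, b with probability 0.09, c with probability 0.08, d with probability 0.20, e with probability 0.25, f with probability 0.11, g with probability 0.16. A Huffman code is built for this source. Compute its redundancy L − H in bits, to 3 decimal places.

Entropy H = −Σ p log₂ p ≈ 2.6921 bits.
Huffman merges: 2/25+9/100→17/100; 11/100+11/100→11/50; 4/25+17/100→33/100; 1/5+11/50→21/50; 1/4+33/100→29/50; 21/50+29/50→1. L = 68/25 ≈ 2.7200.
L − H = 2.7200 − 2.6921 = 0.028 bits.

0.028 bits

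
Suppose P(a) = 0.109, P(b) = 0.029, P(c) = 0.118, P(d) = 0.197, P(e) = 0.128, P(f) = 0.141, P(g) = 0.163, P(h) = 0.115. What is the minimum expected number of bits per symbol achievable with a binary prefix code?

2.941 bits/symbol

Repeatedly combine the two least-probable nodes; the expected code length is the sum of the merged weights.
merge 29/1000 + 109/1000 → 69/500
merge 23/200 + 59/500 → 233/1000
merge 16/125 + 69/500 → 133/500
merge 141/1000 + 163/1000 → 38/125
merge 197/1000 + 233/1000 → 43/100
merge 133/500 + 38/125 → 57/100
merge 43/100 + 57/100 → 1
L = 69/500 + 233/1000 + 133/500 + 38/125 + 43/100 + 57/100 + 1 = 2941/1000 = 2.941 bits/symbol.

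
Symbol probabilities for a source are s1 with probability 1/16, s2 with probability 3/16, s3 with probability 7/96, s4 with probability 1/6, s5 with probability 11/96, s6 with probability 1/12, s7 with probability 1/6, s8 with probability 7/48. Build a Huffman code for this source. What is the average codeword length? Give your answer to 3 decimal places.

2.948 bits/symbol

Repeatedly combine the two least-probable nodes; the expected code length is the sum of the merged weights.
merge 1/16 + 7/96 → 13/96
merge 1/12 + 11/96 → 19/96
merge 13/96 + 7/48 → 9/32
merge 1/6 + 1/6 → 1/3
merge 3/16 + 19/96 → 37/96
merge 9/32 + 1/3 → 59/96
merge 37/96 + 59/96 → 1
L = 13/96 + 19/96 + 9/32 + 1/3 + 37/96 + 59/96 + 1 = 283/96 ≈ 2.948 bits/symbol.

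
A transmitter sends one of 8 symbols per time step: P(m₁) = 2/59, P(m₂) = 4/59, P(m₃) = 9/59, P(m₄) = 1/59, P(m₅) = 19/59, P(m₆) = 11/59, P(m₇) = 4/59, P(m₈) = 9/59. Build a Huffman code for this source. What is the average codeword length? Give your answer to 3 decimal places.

Repeatedly combine the two least-probable nodes; the expected code length is the sum of the merged weights.
merge 1/59 + 2/59 → 3/59
merge 3/59 + 4/59 → 7/59
merge 4/59 + 7/59 → 11/59
merge 9/59 + 9/59 → 18/59
merge 11/59 + 11/59 → 22/59
merge 18/59 + 19/59 → 37/59
merge 22/59 + 37/59 → 1
L = 3/59 + 7/59 + 11/59 + 18/59 + 22/59 + 37/59 + 1 = 157/59 ≈ 2.661 bits/symbol.

2.661 bits/symbol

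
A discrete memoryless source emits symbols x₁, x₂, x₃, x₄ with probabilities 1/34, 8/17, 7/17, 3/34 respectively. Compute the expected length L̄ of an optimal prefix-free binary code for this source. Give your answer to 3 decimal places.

Repeatedly combine the two least-probable nodes; the expected code length is the sum of the merged weights.
merge 1/34 + 3/34 → 2/17
merge 2/17 + 7/17 → 9/17
merge 8/17 + 9/17 → 1
L = 2/17 + 9/17 + 1 = 28/17 ≈ 1.647 bits/symbol.

1.647 bits/symbol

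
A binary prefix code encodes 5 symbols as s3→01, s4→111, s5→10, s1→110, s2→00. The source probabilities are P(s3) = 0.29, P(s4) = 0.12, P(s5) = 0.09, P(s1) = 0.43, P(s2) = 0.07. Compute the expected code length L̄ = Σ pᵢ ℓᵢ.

2.55 bits/symbol

L̄ = Σ pᵢ·ℓᵢ = 0.29·2 + 0.12·3 + 0.09·2 + 0.43·3 + 0.07·2 = 2.55 bits/symbol.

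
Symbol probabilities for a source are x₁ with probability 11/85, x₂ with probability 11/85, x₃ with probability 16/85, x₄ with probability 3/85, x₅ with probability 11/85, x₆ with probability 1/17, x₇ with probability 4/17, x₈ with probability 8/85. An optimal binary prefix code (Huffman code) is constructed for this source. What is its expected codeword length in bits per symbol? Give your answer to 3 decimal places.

Repeatedly combine the two least-probable nodes; the expected code length is the sum of the merged weights.
merge 3/85 + 1/17 → 8/85
merge 8/85 + 8/85 → 16/85
merge 11/85 + 11/85 → 22/85
merge 11/85 + 16/85 → 27/85
merge 16/85 + 4/17 → 36/85
merge 22/85 + 27/85 → 49/85
merge 36/85 + 49/85 → 1
L = 8/85 + 16/85 + 22/85 + 27/85 + 36/85 + 49/85 + 1 = 243/85 ≈ 2.859 bits/symbol.

2.859 bits/symbol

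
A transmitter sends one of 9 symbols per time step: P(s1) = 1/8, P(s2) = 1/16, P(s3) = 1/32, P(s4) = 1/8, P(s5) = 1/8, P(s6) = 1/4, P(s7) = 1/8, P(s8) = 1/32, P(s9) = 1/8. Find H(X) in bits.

Each probability is a power of 1/2, so log₂(1/p) is an integer.
H = Σ p·log₂(1/p) = 1/8·3 + 1/16·4 + 1/32·5 + 1/8·3 + 1/8·3 + 1/4·2 + 1/8·3 + 1/32·5 + 1/8·3 = 2.9375 bits.

2.9375 bits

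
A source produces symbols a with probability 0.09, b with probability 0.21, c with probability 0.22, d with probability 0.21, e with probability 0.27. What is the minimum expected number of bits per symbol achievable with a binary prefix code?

Repeatedly combine the two least-probable nodes; the expected code length is the sum of the merged weights.
merge 9/100 + 21/100 → 3/10
merge 21/100 + 11/50 → 43/100
merge 27/100 + 3/10 → 57/100
merge 43/100 + 57/100 → 1
L = 3/10 + 43/100 + 57/100 + 1 = 23/10 = 2.3 bits/symbol.

2.3 bits/symbol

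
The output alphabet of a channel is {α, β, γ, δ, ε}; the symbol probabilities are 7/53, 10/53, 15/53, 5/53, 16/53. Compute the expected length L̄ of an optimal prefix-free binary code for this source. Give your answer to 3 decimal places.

2.226 bits/symbol

Repeatedly combine the two least-probable nodes; the expected code length is the sum of the merged weights.
merge 5/53 + 7/53 → 12/53
merge 10/53 + 12/53 → 22/53
merge 15/53 + 16/53 → 31/53
merge 22/53 + 31/53 → 1
L = 12/53 + 22/53 + 31/53 + 1 = 118/53 ≈ 2.226 bits/symbol.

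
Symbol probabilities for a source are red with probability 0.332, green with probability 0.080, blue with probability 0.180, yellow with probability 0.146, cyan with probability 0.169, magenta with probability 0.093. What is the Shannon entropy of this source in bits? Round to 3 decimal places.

2.422 bits

H = −Σ pᵢ log₂ pᵢ.
−0.332·log₂(0.332) = 0.5281
−0.080·log₂(0.080) = 0.2915
−0.180·log₂(0.180) = 0.4453
−0.146·log₂(0.146) = 0.4053
−0.169·log₂(0.169) = 0.4335
−0.093·log₂(0.093) = 0.3187
Sum ≈ 2.4224 → 2.422 bits.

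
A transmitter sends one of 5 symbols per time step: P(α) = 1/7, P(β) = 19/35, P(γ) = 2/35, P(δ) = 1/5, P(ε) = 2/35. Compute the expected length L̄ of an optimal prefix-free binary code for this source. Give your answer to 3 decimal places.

1.829 bits/symbol

Repeatedly combine the two least-probable nodes; the expected code length is the sum of the merged weights.
merge 2/35 + 2/35 → 4/35
merge 4/35 + 1/7 → 9/35
merge 1/5 + 9/35 → 16/35
merge 16/35 + 19/35 → 1
L = 4/35 + 9/35 + 16/35 + 1 = 64/35 ≈ 1.829 bits/symbol.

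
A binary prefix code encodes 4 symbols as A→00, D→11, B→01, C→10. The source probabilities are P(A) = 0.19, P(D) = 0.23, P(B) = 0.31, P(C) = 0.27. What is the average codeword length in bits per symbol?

L̄ = Σ pᵢ·ℓᵢ = 0.19·2 + 0.23·2 + 0.31·2 + 0.27·2 = 2 bits/symbol.

2 bits/symbol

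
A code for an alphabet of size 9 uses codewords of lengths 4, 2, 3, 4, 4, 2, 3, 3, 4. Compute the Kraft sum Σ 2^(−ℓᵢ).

1.125

With common denominator 2^4 = 16: Σ 2^(−ℓᵢ) = 1/16 + 4/16 + 2/16 + 1/16 + 1/16 + 4/16 + 2/16 + 2/16 + 1/16 = 18/16 = 1.125.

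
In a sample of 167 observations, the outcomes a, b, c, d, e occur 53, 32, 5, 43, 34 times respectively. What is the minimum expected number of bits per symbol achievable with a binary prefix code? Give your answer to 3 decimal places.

Probabilities are the counts divided by 167.
Repeatedly combine the two least-probable nodes; the expected code length is the sum of the merged weights.
merge 5/167 + 32/167 → 37/167
merge 34/167 + 37/167 → 71/167
merge 43/167 + 53/167 → 96/167
merge 71/167 + 96/167 → 1
L = 37/167 + 71/167 + 96/167 + 1 = 371/167 ≈ 2.222 bits/symbol.

2.222 bits/symbol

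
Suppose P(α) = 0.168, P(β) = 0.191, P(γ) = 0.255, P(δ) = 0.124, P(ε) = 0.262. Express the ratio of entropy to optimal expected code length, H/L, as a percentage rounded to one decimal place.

99.1%

Entropy H = −Σ p log₂ p ≈ 2.2709 bits.
Huffman merges: 31/250+21/125→73/250; 191/1000+51/200→223/500; 131/500+73/250→277/500; 223/500+277/500→1. L = 573/250 ≈ 2.2920.
Efficiency = H/L = 2.2709/2.2920 = 99.1%.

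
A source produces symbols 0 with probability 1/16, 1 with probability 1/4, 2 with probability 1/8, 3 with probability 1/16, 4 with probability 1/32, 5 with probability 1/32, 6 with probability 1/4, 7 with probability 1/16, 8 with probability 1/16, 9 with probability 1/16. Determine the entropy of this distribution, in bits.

Each probability is a power of 1/2, so log₂(1/p) is an integer.
H = Σ p·log₂(1/p) = 1/16·4 + 1/4·2 + 1/8·3 + 1/16·4 + 1/32·5 + 1/32·5 + 1/4·2 + 1/16·4 + 1/16·4 + 1/16·4 = 2.9375 bits.

2.9375 bits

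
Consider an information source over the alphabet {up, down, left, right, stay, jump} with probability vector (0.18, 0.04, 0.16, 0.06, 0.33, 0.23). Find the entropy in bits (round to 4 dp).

2.3131 bits

H = −Σ pᵢ log₂ pᵢ.
−0.18·log₂(0.18) = 0.4453
−0.04·log₂(0.04) = 0.1858
−0.16·log₂(0.16) = 0.4230
−0.06·log₂(0.06) = 0.2435
−0.33·log₂(0.33) = 0.5278
−0.23·log₂(0.23) = 0.4877
Sum ≈ 2.3131 → 2.3131 bits.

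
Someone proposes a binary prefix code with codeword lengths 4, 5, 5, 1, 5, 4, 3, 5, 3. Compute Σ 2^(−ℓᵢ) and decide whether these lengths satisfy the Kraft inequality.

1; yes

With common denominator 2^5 = 32: Σ 2^(−ℓᵢ) = 2/32 + 1/32 + 1/32 + 16/32 + 1/32 + 2/32 + 4/32 + 1/32 + 4/32 = 32/32 = 1.
Kraft's inequality requires Σ ≤ 1; here Σ = 1 ≤ 1, so such a prefix code exists.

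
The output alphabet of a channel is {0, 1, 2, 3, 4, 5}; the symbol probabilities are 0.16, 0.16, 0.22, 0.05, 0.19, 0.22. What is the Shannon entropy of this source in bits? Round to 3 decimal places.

2.479 bits

H = −Σ pᵢ log₂ pᵢ.
−0.16·log₂(0.16) = 0.4230
−0.16·log₂(0.16) = 0.4230
−0.22·log₂(0.22) = 0.4806
−0.05·log₂(0.05) = 0.2161
−0.19·log₂(0.19) = 0.4552
−0.22·log₂(0.22) = 0.4806
Sum ≈ 2.4785 → 2.479 bits.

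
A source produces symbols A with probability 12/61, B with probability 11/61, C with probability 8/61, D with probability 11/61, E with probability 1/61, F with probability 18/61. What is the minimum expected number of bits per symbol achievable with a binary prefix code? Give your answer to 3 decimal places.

2.475 bits/symbol

Repeatedly combine the two least-probable nodes; the expected code length is the sum of the merged weights.
merge 1/61 + 8/61 → 9/61
merge 9/61 + 11/61 → 20/61
merge 11/61 + 12/61 → 23/61
merge 18/61 + 20/61 → 38/61
merge 23/61 + 38/61 → 1
L = 9/61 + 20/61 + 23/61 + 38/61 + 1 = 151/61 ≈ 2.475 bits/symbol.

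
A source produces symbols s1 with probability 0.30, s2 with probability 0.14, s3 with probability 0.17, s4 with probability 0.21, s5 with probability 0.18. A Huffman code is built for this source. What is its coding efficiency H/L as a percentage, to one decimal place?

98.3%

Entropy H = −Σ p log₂ p ≈ 2.2709 bits.
Huffman merges: 7/50+17/100→31/100; 9/50+21/100→39/100; 3/10+31/100→61/100; 39/100+61/100→1. L = 231/100 ≈ 2.3100.
Efficiency = H/L = 2.2709/2.3100 = 98.3%.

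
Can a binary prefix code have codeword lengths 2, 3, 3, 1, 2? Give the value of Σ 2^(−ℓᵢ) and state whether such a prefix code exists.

With common denominator 2^3 = 8: Σ 2^(−ℓᵢ) = 2/8 + 1/8 + 1/8 + 4/8 + 2/8 = 10/8 = 1.25.
Kraft's inequality requires Σ ≤ 1; here Σ = 1.25 > 1, so no such prefix code exists.

1.25; no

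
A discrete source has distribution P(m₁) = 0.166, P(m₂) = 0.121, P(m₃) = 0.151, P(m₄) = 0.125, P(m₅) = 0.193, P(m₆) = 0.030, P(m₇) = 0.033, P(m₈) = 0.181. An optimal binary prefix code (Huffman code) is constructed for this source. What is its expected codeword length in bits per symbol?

Repeatedly combine the two least-probable nodes; the expected code length is the sum of the merged weights.
merge 3/100 + 33/1000 → 63/1000
merge 63/1000 + 121/1000 → 23/125
merge 1/8 + 151/1000 → 69/250
merge 83/500 + 181/1000 → 347/1000
merge 23/125 + 193/1000 → 377/1000
merge 69/250 + 347/1000 → 623/1000
merge 377/1000 + 623/1000 → 1
L = 63/1000 + 23/125 + 69/250 + 347/1000 + 377/1000 + 623/1000 + 1 = 287/100 = 2.87 bits/symbol.

2.87 bits/symbol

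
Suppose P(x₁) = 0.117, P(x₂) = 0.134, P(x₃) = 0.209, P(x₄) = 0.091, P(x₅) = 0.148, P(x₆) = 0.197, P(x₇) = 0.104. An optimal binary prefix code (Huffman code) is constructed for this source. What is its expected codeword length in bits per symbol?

2.789 bits/symbol

Repeatedly combine the two least-probable nodes; the expected code length is the sum of the merged weights.
merge 91/1000 + 13/125 → 39/200
merge 117/1000 + 67/500 → 251/1000
merge 37/250 + 39/200 → 343/1000
merge 197/1000 + 209/1000 → 203/500
merge 251/1000 + 343/1000 → 297/500
merge 203/500 + 297/500 → 1
L = 39/200 + 251/1000 + 343/1000 + 203/500 + 297/500 + 1 = 2789/1000 = 2.789 bits/symbol.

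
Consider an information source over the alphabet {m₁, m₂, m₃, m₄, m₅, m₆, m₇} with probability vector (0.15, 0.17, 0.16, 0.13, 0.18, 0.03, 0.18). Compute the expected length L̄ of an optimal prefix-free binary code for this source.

Repeatedly combine the two least-probable nodes; the expected code length is the sum of the merged weights.
merge 3/100 + 13/100 → 4/25
merge 3/20 + 4/25 → 31/100
merge 4/25 + 17/100 → 33/100
merge 9/50 + 9/50 → 9/25
merge 31/100 + 33/100 → 16/25
merge 9/25 + 16/25 → 1
L = 4/25 + 31/100 + 33/100 + 9/25 + 16/25 + 1 = 14/5 = 2.8 bits/symbol.

2.8 bits/symbol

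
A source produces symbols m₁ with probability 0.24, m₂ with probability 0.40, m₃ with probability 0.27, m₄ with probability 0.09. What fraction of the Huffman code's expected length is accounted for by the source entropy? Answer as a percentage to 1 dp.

95.6%

Entropy H = −Σ p log₂ p ≈ 1.8456 bits.
Huffman merges: 9/100+6/25→33/100; 27/100+33/100→3/5; 2/5+3/5→1. L = 193/100 ≈ 1.9300.
Efficiency = H/L = 1.8456/1.9300 = 95.6%.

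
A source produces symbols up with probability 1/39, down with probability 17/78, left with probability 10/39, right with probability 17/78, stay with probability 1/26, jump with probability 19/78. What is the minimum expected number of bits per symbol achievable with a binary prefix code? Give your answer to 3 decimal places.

Repeatedly combine the two least-probable nodes; the expected code length is the sum of the merged weights.
merge 1/39 + 1/26 → 5/78
merge 5/78 + 17/78 → 11/39
merge 17/78 + 19/78 → 6/13
merge 10/39 + 11/39 → 7/13
merge 6/13 + 7/13 → 1
L = 5/78 + 11/39 + 6/13 + 7/13 + 1 = 61/26 ≈ 2.346 bits/symbol.

2.346 bits/symbol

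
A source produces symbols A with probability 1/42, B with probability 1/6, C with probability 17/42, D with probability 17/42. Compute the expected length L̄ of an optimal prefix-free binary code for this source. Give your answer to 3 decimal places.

Repeatedly combine the two least-probable nodes; the expected code length is the sum of the merged weights.
merge 1/42 + 1/6 → 4/21
merge 4/21 + 17/42 → 25/42
merge 17/42 + 25/42 → 1
L = 4/21 + 25/42 + 1 = 25/14 ≈ 1.786 bits/symbol.

1.786 bits/symbol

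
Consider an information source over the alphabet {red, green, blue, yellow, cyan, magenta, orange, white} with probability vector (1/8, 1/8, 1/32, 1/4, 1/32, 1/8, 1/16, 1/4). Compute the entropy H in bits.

2.6875 bits

Each probability is a power of 1/2, so log₂(1/p) is an integer.
H = Σ p·log₂(1/p) = 1/8·3 + 1/8·3 + 1/32·5 + 1/4·2 + 1/32·5 + 1/8·3 + 1/16·4 + 1/4·2 = 2.6875 bits.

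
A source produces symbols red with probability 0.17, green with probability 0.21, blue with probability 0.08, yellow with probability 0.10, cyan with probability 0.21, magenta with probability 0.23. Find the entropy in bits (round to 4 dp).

H = −Σ pᵢ log₂ pᵢ.
−0.17·log₂(0.17) = 0.4346
−0.21·log₂(0.21) = 0.4728
−0.08·log₂(0.08) = 0.2915
−0.10·log₂(0.10) = 0.3322
−0.21·log₂(0.21) = 0.4728
−0.23·log₂(0.23) = 0.4877
Sum ≈ 2.4916 → 2.4916 bits.

2.4916 bits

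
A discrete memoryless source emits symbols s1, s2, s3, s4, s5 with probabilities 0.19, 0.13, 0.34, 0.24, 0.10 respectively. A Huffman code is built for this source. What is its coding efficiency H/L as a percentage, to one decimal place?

98.4%

Entropy H = −Σ p log₂ p ≈ 2.1934 bits.
Huffman merges: 1/10+13/100→23/100; 19/100+23/100→21/50; 6/25+17/50→29/50; 21/50+29/50→1. L = 223/100 ≈ 2.2300.
Efficiency = H/L = 2.1934/2.2300 = 98.4%.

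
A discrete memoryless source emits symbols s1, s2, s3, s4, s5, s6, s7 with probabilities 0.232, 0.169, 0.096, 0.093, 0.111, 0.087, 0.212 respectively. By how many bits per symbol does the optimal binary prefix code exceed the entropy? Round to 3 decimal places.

0.037 bits

Entropy H = −Σ p log₂ p ≈ 2.6987 bits.
Huffman merges: 87/1000+93/1000→9/50; 12/125+111/1000→207/1000; 169/1000+9/50→349/1000; 207/1000+53/250→419/1000; 29/125+349/1000→581/1000; 419/1000+581/1000→1. L = 342/125 ≈ 2.7360.
L − H = 2.7360 − 2.6987 = 0.037 bits.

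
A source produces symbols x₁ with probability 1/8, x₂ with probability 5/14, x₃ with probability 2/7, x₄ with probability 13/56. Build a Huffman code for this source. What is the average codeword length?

2 bits/symbol

Repeatedly combine the two least-probable nodes; the expected code length is the sum of the merged weights.
merge 1/8 + 13/56 → 5/14
merge 2/7 + 5/14 → 9/14
merge 5/14 + 9/14 → 1
L = 5/14 + 9/14 + 1 = 2 bits/symbol.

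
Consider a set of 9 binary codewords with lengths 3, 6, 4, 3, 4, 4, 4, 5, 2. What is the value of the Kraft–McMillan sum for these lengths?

With common denominator 2^6 = 64: Σ 2^(−ℓᵢ) = 8/64 + 1/64 + 4/64 + 8/64 + 4/64 + 4/64 + 4/64 + 2/64 + 16/64 = 51/64 = 0.796875.

0.796875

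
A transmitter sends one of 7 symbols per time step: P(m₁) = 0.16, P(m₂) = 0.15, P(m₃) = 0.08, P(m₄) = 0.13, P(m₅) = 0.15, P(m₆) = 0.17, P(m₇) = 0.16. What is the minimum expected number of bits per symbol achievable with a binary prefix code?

Repeatedly combine the two least-probable nodes; the expected code length is the sum of the merged weights.
merge 2/25 + 13/100 → 21/100
merge 3/20 + 3/20 → 3/10
merge 4/25 + 4/25 → 8/25
merge 17/100 + 21/100 → 19/50
merge 3/10 + 8/25 → 31/50
merge 19/50 + 31/50 → 1
L = 21/100 + 3/10 + 8/25 + 19/50 + 31/50 + 1 = 283/100 = 2.83 bits/symbol.

2.83 bits/symbol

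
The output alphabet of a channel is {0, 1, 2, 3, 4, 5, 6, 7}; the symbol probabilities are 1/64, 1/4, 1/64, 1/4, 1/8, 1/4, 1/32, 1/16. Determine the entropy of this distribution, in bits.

Each probability is a power of 1/2, so log₂(1/p) is an integer.
H = Σ p·log₂(1/p) = 1/64·6 + 1/4·2 + 1/64·6 + 1/4·2 + 1/8·3 + 1/4·2 + 1/32·5 + 1/16·4 = 2.46875 bits.

2.46875 bits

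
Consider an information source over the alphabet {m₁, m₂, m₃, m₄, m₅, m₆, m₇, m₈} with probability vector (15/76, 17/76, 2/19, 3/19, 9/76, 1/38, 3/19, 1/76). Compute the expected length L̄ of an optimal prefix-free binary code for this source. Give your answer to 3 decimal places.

2.763 bits/symbol

Repeatedly combine the two least-probable nodes; the expected code length is the sum of the merged weights.
merge 1/76 + 1/38 → 3/76
merge 3/76 + 2/19 → 11/76
merge 9/76 + 11/76 → 5/19
merge 3/19 + 3/19 → 6/19
merge 15/76 + 17/76 → 8/19
merge 5/19 + 6/19 → 11/19
merge 8/19 + 11/19 → 1
L = 3/76 + 11/76 + 5/19 + 6/19 + 8/19 + 11/19 + 1 = 105/38 ≈ 2.763 bits/symbol.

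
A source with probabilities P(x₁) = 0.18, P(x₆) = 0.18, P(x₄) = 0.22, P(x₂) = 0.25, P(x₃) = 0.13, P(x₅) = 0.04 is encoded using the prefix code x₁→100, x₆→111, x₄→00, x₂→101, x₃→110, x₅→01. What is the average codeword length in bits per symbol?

2.74 bits/symbol

L̄ = Σ pᵢ·ℓᵢ = 0.18·3 + 0.18·3 + 0.22·2 + 0.25·3 + 0.13·3 + 0.04·2 = 2.74 bits/symbol.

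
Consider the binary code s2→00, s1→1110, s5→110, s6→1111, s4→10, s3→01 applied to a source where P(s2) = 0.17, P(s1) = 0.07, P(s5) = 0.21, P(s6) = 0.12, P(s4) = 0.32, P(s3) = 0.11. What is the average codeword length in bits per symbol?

2.59 bits/symbol

L̄ = Σ pᵢ·ℓᵢ = 0.17·2 + 0.07·4 + 0.21·3 + 0.12·4 + 0.32·2 + 0.11·2 = 2.59 bits/symbol.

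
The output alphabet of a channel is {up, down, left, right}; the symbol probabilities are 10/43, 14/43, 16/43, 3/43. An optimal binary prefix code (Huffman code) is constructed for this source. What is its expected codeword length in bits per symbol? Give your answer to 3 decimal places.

Repeatedly combine the two least-probable nodes; the expected code length is the sum of the merged weights.
merge 3/43 + 10/43 → 13/43
merge 13/43 + 14/43 → 27/43
merge 16/43 + 27/43 → 1
L = 13/43 + 27/43 + 1 = 83/43 ≈ 1.930 bits/symbol.

1.930 bits/symbol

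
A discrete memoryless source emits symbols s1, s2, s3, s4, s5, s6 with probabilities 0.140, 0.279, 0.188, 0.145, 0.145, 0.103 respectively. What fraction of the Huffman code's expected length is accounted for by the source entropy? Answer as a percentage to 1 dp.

99.1%

Entropy H = −Σ p log₂ p ≈ 2.5099 bits.
Huffman merges: 103/1000+7/50→243/1000; 29/200+29/200→29/100; 47/250+243/1000→431/1000; 279/1000+29/100→569/1000; 431/1000+569/1000→1. L = 2533/1000 ≈ 2.5330.
Efficiency = H/L = 2.5099/2.5330 = 99.1%.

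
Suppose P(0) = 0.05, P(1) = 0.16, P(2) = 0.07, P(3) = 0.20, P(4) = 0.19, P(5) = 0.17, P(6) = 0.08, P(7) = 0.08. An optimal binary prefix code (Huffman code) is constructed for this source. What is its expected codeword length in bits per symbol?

Repeatedly combine the two least-probable nodes; the expected code length is the sum of the merged weights.
merge 1/20 + 7/100 → 3/25
merge 2/25 + 2/25 → 4/25
merge 3/25 + 4/25 → 7/25
merge 4/25 + 17/100 → 33/100
merge 19/100 + 1/5 → 39/100
merge 7/25 + 33/100 → 61/100
merge 39/100 + 61/100 → 1
L = 3/25 + 4/25 + 7/25 + 33/100 + 39/100 + 61/100 + 1 = 289/100 = 2.89 bits/symbol.

2.89 bits/symbol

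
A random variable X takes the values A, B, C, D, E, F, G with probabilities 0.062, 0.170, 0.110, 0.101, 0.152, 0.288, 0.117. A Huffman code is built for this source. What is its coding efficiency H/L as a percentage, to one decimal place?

98.3%

Entropy H = −Σ p log₂ p ≈ 2.6601 bits.
Huffman merges: 31/500+101/1000→163/1000; 11/100+117/1000→227/1000; 19/125+163/1000→63/200; 17/100+227/1000→397/1000; 36/125+63/200→603/1000; 397/1000+603/1000→1. L = 541/200 ≈ 2.7050.
Efficiency = H/L = 2.6601/2.7050 = 98.3%.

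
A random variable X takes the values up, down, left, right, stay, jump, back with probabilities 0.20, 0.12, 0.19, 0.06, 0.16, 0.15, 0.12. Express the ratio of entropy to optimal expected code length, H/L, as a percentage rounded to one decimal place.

97.9%

Entropy H = −Σ p log₂ p ≈ 2.7308 bits.
Huffman merges: 3/50+3/25→9/50; 3/25+3/20→27/100; 4/25+9/50→17/50; 19/100+1/5→39/100; 27/100+17/50→61/100; 39/100+61/100→1. L = 279/100 ≈ 2.7900.
Efficiency = H/L = 2.7308/2.7900 = 97.9%.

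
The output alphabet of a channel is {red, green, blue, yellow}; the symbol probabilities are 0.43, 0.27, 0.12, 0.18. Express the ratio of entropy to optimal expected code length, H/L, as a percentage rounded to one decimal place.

98.7%

Entropy H = −Σ p log₂ p ≈ 1.8460 bits.
Huffman merges: 3/25+9/50→3/10; 27/100+3/10→57/100; 43/100+57/100→1. L = 187/100 ≈ 1.8700.
Efficiency = H/L = 1.8460/1.8700 = 98.7%.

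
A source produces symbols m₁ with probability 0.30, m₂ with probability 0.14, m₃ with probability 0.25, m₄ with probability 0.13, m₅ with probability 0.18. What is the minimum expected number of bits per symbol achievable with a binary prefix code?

Repeatedly combine the two least-probable nodes; the expected code length is the sum of the merged weights.
merge 13/100 + 7/50 → 27/100
merge 9/50 + 1/4 → 43/100
merge 27/100 + 3/10 → 57/100
merge 43/100 + 57/100 → 1
L = 27/100 + 43/100 + 57/100 + 1 = 227/100 = 2.27 bits/symbol.

2.27 bits/symbol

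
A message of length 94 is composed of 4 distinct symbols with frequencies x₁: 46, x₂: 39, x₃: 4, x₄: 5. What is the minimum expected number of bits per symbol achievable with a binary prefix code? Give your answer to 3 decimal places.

1.606 bits/symbol

Probabilities are the counts divided by 94.
Repeatedly combine the two least-probable nodes; the expected code length is the sum of the merged weights.
merge 2/47 + 5/94 → 9/94
merge 9/94 + 39/94 → 24/47
merge 23/47 + 24/47 → 1
L = 9/94 + 24/47 + 1 = 151/94 ≈ 1.606 bits/symbol.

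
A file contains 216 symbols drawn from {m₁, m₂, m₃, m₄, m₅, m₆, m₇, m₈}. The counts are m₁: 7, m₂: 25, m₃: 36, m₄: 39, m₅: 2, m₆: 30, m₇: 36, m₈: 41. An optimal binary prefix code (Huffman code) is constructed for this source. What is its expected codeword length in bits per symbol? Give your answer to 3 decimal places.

Probabilities are the counts divided by 216.
Repeatedly combine the two least-probable nodes; the expected code length is the sum of the merged weights.
merge 1/108 + 7/216 → 1/24
merge 1/24 + 25/216 → 17/108
merge 5/36 + 17/108 → 8/27
merge 1/6 + 1/6 → 1/3
merge 13/72 + 41/216 → 10/27
merge 8/27 + 1/3 → 17/27
merge 10/27 + 17/27 → 1
L = 1/24 + 17/108 + 8/27 + 1/3 + 10/27 + 17/27 + 1 = 611/216 ≈ 2.829 bits/symbol.

2.829 bits/symbol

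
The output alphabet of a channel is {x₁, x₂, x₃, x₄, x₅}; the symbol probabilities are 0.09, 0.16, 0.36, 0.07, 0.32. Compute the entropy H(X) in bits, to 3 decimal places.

H = −Σ pᵢ log₂ pᵢ.
−0.09·log₂(0.09) = 0.3127
−0.16·log₂(0.16) = 0.4230
−0.36·log₂(0.36) = 0.5306
−0.07·log₂(0.07) = 0.2686
−0.32·log₂(0.32) = 0.5260
Sum ≈ 2.0609 → 2.061 bits.

2.061 bits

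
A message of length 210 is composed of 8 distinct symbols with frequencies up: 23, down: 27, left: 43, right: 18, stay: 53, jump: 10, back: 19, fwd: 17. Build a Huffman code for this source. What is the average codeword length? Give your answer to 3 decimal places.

Probabilities are the counts divided by 210.
Repeatedly combine the two least-probable nodes; the expected code length is the sum of the merged weights.
merge 1/21 + 17/210 → 9/70
merge 3/35 + 19/210 → 37/210
merge 23/210 + 9/70 → 5/21
merge 9/70 + 37/210 → 32/105
merge 43/210 + 5/21 → 31/70
merge 53/210 + 32/105 → 39/70
merge 31/70 + 39/70 → 1
L = 9/70 + 37/210 + 5/21 + 32/105 + 31/70 + 39/70 + 1 = 299/105 ≈ 2.848 bits/symbol.

2.848 bits/symbol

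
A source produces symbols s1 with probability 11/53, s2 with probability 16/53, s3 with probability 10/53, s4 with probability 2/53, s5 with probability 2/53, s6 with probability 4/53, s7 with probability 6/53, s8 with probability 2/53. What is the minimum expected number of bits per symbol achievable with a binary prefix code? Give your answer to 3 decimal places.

2.679 bits/symbol

Repeatedly combine the two least-probable nodes; the expected code length is the sum of the merged weights.
merge 2/53 + 2/53 → 4/53
merge 2/53 + 4/53 → 6/53
merge 4/53 + 6/53 → 10/53
merge 6/53 + 10/53 → 16/53
merge 10/53 + 11/53 → 21/53
merge 16/53 + 16/53 → 32/53
merge 21/53 + 32/53 → 1
L = 4/53 + 6/53 + 10/53 + 16/53 + 21/53 + 32/53 + 1 = 142/53 ≈ 2.679 bits/symbol.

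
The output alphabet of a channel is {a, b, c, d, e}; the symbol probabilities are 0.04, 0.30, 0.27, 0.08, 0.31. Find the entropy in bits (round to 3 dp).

2.032 bits

H = −Σ pᵢ log₂ pᵢ.
−0.04·log₂(0.04) = 0.1858
−0.30·log₂(0.30) = 0.5211
−0.27·log₂(0.27) = 0.5100
−0.08·log₂(0.08) = 0.2915
−0.31·log₂(0.31) = 0.5238
Sum ≈ 2.0322 → 2.032 bits.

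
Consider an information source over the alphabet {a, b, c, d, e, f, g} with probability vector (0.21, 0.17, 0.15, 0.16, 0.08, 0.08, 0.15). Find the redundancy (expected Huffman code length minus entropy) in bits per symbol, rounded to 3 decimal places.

0.045 bits

Entropy H = −Σ p log₂ p ≈ 2.7345 bits.
Huffman merges: 2/25+2/25→4/25; 3/20+3/20→3/10; 4/25+4/25→8/25; 17/100+21/100→19/50; 3/10+8/25→31/50; 19/50+31/50→1. L = 139/50 ≈ 2.7800.
L − H = 2.7800 − 2.7345 = 0.045 bits.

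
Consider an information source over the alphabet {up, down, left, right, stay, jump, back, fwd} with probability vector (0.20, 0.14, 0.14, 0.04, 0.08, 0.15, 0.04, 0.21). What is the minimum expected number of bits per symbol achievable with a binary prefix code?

2.83 bits/symbol

Repeatedly combine the two least-probable nodes; the expected code length is the sum of the merged weights.
merge 1/25 + 1/25 → 2/25
merge 2/25 + 2/25 → 4/25
merge 7/50 + 7/50 → 7/25
merge 3/20 + 4/25 → 31/100
merge 1/5 + 21/100 → 41/100
merge 7/25 + 31/100 → 59/100
merge 41/100 + 59/100 → 1
L = 2/25 + 4/25 + 7/25 + 31/100 + 41/100 + 59/100 + 1 = 283/100 = 2.83 bits/symbol.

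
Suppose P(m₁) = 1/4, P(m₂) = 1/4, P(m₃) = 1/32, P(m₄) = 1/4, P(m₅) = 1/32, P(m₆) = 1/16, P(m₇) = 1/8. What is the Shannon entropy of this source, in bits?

2.4375 bits

Each probability is a power of 1/2, so log₂(1/p) is an integer.
H = Σ p·log₂(1/p) = 1/4·2 + 1/4·2 + 1/32·5 + 1/4·2 + 1/32·5 + 1/16·4 + 1/8·3 = 2.4375 bits.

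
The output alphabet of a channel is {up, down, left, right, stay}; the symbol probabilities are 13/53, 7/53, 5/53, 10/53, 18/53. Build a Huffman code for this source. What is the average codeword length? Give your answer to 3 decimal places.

2.226 bits/symbol

Repeatedly combine the two least-probable nodes; the expected code length is the sum of the merged weights.
merge 5/53 + 7/53 → 12/53
merge 10/53 + 12/53 → 22/53
merge 13/53 + 18/53 → 31/53
merge 22/53 + 31/53 → 1
L = 12/53 + 22/53 + 31/53 + 1 = 118/53 ≈ 2.226 bits/symbol.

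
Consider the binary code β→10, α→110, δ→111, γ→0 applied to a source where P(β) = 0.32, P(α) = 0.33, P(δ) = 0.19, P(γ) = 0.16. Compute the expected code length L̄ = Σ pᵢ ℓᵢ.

2.36 bits/symbol

L̄ = Σ pᵢ·ℓᵢ = 0.32·2 + 0.33·3 + 0.19·3 + 0.16·1 = 2.36 bits/symbol.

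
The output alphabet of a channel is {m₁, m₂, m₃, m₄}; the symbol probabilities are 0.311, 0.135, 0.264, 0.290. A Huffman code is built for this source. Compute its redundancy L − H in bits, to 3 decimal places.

Entropy H = −Σ p log₂ p ≈ 1.9392 bits.
Huffman merges: 27/200+33/125→399/1000; 29/100+311/1000→601/1000; 399/1000+601/1000→1. L = 2 ≈ 2.0000.
L − H = 2.0000 − 1.9392 = 0.061 bits.

0.061 bits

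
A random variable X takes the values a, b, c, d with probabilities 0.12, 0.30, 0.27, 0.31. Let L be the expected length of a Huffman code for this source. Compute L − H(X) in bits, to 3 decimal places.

0.078 bits

Entropy H = −Σ p log₂ p ≈ 1.9220 bits.
Huffman merges: 3/25+27/100→39/100; 3/10+31/100→61/100; 39/100+61/100→1. L = 2 ≈ 2.0000.
L − H = 2.0000 − 1.9220 = 0.078 bits.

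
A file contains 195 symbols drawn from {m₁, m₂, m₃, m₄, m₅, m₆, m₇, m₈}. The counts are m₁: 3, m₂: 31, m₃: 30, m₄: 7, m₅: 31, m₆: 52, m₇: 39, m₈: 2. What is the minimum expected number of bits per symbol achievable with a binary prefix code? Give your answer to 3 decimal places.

2.621 bits/symbol

Probabilities are the counts divided by 195.
Repeatedly combine the two least-probable nodes; the expected code length is the sum of the merged weights.
merge 2/195 + 1/65 → 1/39
merge 1/39 + 7/195 → 4/65
merge 4/65 + 2/13 → 14/65
merge 31/195 + 31/195 → 62/195
merge 1/5 + 14/65 → 27/65
merge 4/15 + 62/195 → 38/65
merge 27/65 + 38/65 → 1
L = 1/39 + 4/65 + 14/65 + 62/195 + 27/65 + 38/65 + 1 = 511/195 ≈ 2.621 bits/symbol.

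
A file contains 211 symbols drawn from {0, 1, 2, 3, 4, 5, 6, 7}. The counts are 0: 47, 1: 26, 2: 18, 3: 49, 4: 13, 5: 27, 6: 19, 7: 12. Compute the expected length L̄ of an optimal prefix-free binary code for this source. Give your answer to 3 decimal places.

Probabilities are the counts divided by 211.
Repeatedly combine the two least-probable nodes; the expected code length is the sum of the merged weights.
merge 12/211 + 13/211 → 25/211
merge 18/211 + 19/211 → 37/211
merge 25/211 + 26/211 → 51/211
merge 27/211 + 37/211 → 64/211
merge 47/211 + 49/211 → 96/211
merge 51/211 + 64/211 → 115/211
merge 96/211 + 115/211 → 1
L = 25/211 + 37/211 + 51/211 + 64/211 + 96/211 + 115/211 + 1 = 599/211 ≈ 2.839 bits/symbol.

2.839 bits/symbol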